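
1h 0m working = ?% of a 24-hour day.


4.2%

Time: 60 minutes
Day: 1440 minutes
Percentage = (60/1440) × 100 ≈ 4.2%


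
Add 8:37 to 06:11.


Start: 371 minutes from midnight
Add: 517 minutes
Total: 888 minutes
Hours: 888 ÷ 60 = 14 remainder 48

14:48


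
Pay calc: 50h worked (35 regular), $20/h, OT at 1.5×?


Regular: 35h × $20 = $700.00
Overtime: 50 - 35 = 15h
OT pay: 15h × $20 × 1.5 = $450.00
Total = $700.00 + $450.00 = $1150.00

$1150.00


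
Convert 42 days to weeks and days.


6 weeks 0 days

Weeks: 42 ÷ 7 = 6 remainder 0


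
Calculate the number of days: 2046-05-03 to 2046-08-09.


98 days

From May 3, 2046 to August 9, 2046
Rest of May 2046: 31 - 3 = 28
Full months: June 30, July 31
Days into August 2046: 9
Total = 28 + 30 + 31 + 9 = 98 days


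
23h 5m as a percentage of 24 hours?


Total minutes: 23×60 + 5 = 1385
Day = 24×60 = 1440 minutes
Fraction = 1385/1440 ≈ 0.9618
As a percentage: 1385/1440 × 100 ≈ 96.18%

0.9618 (96.18%)


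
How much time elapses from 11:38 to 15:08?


3h 30m

End time in minutes: 15×60 + 8 = 908
Start time in minutes: 11×60 + 38 = 698
Difference = 908 - 698 = 210 minutes
= 3 hours 30 minutes


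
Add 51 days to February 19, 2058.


Start: February 19, 2058
Add 51 days
February 19 → March 1: 28 - 19 + 1 = 10 days (51 - 10 = 41 left)
March 1 → April 1: 31 - 1 + 1 = 31 days (41 - 31 = 10 left)
April 1 + 10 = April 11, 2058

April 11, 2058


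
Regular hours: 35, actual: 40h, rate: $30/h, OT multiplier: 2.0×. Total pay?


$1350.00

Regular: 35h × $30 = $1050.00
Overtime: 40 - 35 = 5h
OT pay: 5h × $30 × 2.0 = $300.00
Total = $1050.00 + $300.00 = $1350.00


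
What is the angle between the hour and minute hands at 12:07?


Hour hand (12 ≡ 0 on the dial): 0×30 + 7×0.5 = 3.5°
Minute hand = 7×6 = 42°
Difference = |3.5 - 42| = 38.5°

38.5°


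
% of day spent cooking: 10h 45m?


44.8%

Time: 645 minutes
Day: 1440 minutes
Percentage = (645/1440) × 100 ≈ 44.8%


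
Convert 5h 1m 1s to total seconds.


18061 seconds

Hours: 5 × 3600 = 18000
Minutes: 1 × 60 = 60
Seconds: 1
Total = 18000 + 60 + 1 = 18061


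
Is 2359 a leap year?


No

Rules: divisible by 4 AND (not by 100 OR by 400)
2359 ÷ 4 = 589 remainder 3 → not divisible by 4
Not divisible by 4 → not a leap year


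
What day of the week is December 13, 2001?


Zeller's congruence:
q=13, m=12, k=1, j=20
h = (13 + ⌊13×13/5⌋ + 1 + ⌊1/4⌋ + ⌊20/4⌋ - 2×20) mod 7
= (13 + 33 + 1 + 0 + 5 - 40) mod 7
= 12 mod 7 = 5
h=5 → Thursday

Thursday


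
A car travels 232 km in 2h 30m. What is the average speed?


92.8 km/h

Distance: 232 km
Time: 2h 30m = 150 min = 150/60 = 5/2 hours
Speed = 232 ÷ (5/2) = 232 × 2 / 5 = 464/5 = 92.8 km/h


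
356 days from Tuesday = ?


Monday

Start: Tuesday (index 1)
(1 + 356) mod 7
= 357 mod 7
= 0
Index 0 → Monday


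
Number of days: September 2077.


Month: September (month 9)
September has 30 days

30 days


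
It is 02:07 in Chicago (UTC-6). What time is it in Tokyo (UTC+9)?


Time difference = UTC+9 - UTC-6 = +15 hours
New hour = (2 + 15) mod 24
= 17 mod 24 = 17
Minutes unchanged → 17:07

17:07


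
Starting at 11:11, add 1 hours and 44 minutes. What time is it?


Start: 671 minutes from midnight
Add: 104 minutes
Total: 775 minutes
Hours: 775 ÷ 60 = 12 remainder 55

12:55


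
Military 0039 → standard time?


12:39 AM

Hour: 0
0 → 12 AM (midnight)


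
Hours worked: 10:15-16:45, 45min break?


Total time = (16×60+45) - (10×60+15)
= 1005 - 615 = 390 min
Minus break: 390 - 45 = 345 min
= 5h 45m

5h 45m (345 minutes)


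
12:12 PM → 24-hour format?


12:12

Input: 12:12 PM
12 PM → 12 (noon)


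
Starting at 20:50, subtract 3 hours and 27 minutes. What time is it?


Start: 1250 minutes from midnight
Subtract: 207 minutes
Remaining: 1250 - 207 = 1043
Hours: 17, Minutes: 23

17:23


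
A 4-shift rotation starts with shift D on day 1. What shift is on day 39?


Shift B

Shifts: A, B, C, D
Start: D (index 3)
Day 39: (3 + 39 - 1) mod 4
= 41 mod 4
= 1
Index 1 → shift B


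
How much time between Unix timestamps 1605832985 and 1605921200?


Difference = 1605921200 - 1605832985 = 88215 seconds
In hours: 88215 / 3600 ≈ 24.5
In days: 88215 / 86400 ≈ 1.02

88215 seconds (24.5 hours / 1.02 days)


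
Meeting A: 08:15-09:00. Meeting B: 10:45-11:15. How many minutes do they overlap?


0 minutes

Meeting A: 495-540 (in minutes from midnight)
Meeting B: 645-675
Overlap start = max(495, 645) = 645
Overlap end = min(540, 675) = 540
Overlap = max(0, 540 - 645) = 0 min


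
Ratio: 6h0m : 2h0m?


Duration 1: 360 minutes
Duration 2: 120 minutes
Ratio = 360:120
GCD = 120
Simplified = 3:1
As a decimal: 3/1 = 3.00

3:1 (3.00)


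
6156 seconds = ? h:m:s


Hours: 6156 ÷ 3600 = 1 remainder 2556
Minutes: 2556 ÷ 60 = 42 remainder 36
Seconds: 36

1h 42m 36s


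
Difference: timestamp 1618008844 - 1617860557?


148287 seconds (41.2 hours / 1.72 days)

Difference = 1618008844 - 1617860557 = 148287 seconds
In hours: 148287 / 3600 ≈ 41.2
In days: 148287 / 86400 ≈ 1.72


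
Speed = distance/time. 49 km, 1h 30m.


Distance: 49 km
Time: 1h 30m = 90 min = 90/60 = 3/2 hours
Speed = 49 ÷ (3/2) = 49 × 2 / 3 = 98/3 ≈ 32.7 km/h

32.7 km/h


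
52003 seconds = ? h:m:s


14h 26m 43s

Hours: 52003 ÷ 3600 = 14 remainder 1603
Minutes: 1603 ÷ 60 = 26 remainder 43
Seconds: 43


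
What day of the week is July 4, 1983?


Monday

Zeller's congruence:
q=4, m=7, k=83, j=19
h = (4 + ⌊13×8/5⌋ + 83 + ⌊83/4⌋ + ⌊19/4⌋ - 2×19) mod 7
= (4 + 20 + 83 + 20 + 4 - 38) mod 7
= 93 mod 7 = 2
h=2 → Monday


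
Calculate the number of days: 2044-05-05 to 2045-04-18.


348 days

From May 5, 2044 to April 18, 2045
Rest of May 2044: 31 - 5 = 26
Full months: June 30, July 31, August 31, September 30, October 31, November 30, December 31, January 31, February 2045 28, March 31
Days into April 2045: 18
Total = 26 + 30 + 31 + 31 + 30 + 31 + 30 + 31 + 31 + 28 + 31 + 18 = 348 days


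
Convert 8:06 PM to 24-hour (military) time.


Input: 8:06 PM
PM: 8 + 12 = 20

20:06


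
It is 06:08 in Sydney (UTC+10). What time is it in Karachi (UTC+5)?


01:08

Time difference = UTC+5 - UTC+10 = -5 hours
New hour = (6 -5) mod 24
= 1 mod 24 = 1
Minutes unchanged → 01:08


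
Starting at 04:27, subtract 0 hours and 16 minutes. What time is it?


Start: 267 minutes from midnight
Subtract: 16 minutes
Remaining: 267 - 16 = 251
Hours: 4, Minutes: 11

04:11


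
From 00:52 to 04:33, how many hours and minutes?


3h 41m

End time in minutes: 4×60 + 33 = 273
Start time in minutes: 0×60 + 52 = 52
Difference = 273 - 52 = 221 minutes
= 3 hours 41 minutes


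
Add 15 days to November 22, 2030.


December 7, 2030

Start: November 22, 2030
Add 15 days
November 22 → December 1: 30 - 22 + 1 = 9 days (15 - 9 = 6 left)
December 1 + 6 = December 7, 2030


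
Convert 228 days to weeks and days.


32 weeks 4 days

Weeks: 228 ÷ 7 = 32 remainder 4


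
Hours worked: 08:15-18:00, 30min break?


Total time = (18×60+0) - (8×60+15)
= 1080 - 495 = 585 min
Minus break: 585 - 30 = 555 min
= 9h 15m

9h 15m (555 minutes)


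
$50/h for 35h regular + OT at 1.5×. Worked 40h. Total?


$2125.00

Regular: 35h × $50 = $1750.00
Overtime: 40 - 35 = 5h
OT pay: 5h × $50 × 1.5 = $375.00
Total = $1750.00 + $375.00 = $2125.00


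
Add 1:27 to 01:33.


Start: 93 minutes from midnight
Add: 87 minutes
Total: 180 minutes
Hours: 180 ÷ 60 = 3 remainder 0

03:00


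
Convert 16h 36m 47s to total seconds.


Hours: 16 × 3600 = 57600
Minutes: 36 × 60 = 2160
Seconds: 47
Total = 57600 + 2160 + 47 = 59807

59807 seconds


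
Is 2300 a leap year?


Rules: divisible by 4 AND (not by 100 OR by 400)
2300 ÷ 4 = 575 exactly → divisible by 4
2300 ÷ 100 = 23 exactly → divisible by 100
2300 ÷ 400 = 5 remainder 300 → not divisible by 400
Divisible by 100 but not by 400 → not a leap year

No


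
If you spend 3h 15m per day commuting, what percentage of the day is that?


Time: 195 minutes
Day: 1440 minutes
Percentage = (195/1440) × 100 ≈ 13.5%

13.5%


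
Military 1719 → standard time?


5:19 PM

Hour: 17
17 - 12 = 5 → PM


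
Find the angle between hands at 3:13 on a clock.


18.5°

Hour hand = 3×30 + 13×0.5 = 96.5°
Minute hand = 13×6 = 78°
Difference = |96.5 - 78| = 18.5°


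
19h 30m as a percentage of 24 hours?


0.8125 (81.25%)

Total minutes: 19×60 + 30 = 1170
Day = 24×60 = 1440 minutes
Fraction = 1170/1440 = 0.8125
As a percentage: 1170/1440 × 100 = 81.25%


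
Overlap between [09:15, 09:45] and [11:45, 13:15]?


Meeting A: 555-585 (in minutes from midnight)
Meeting B: 705-795
Overlap start = max(555, 705) = 705
Overlap end = min(585, 795) = 585
Overlap = max(0, 585 - 705) = 0 min

0 minutes


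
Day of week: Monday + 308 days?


Start: Monday (index 0)
(0 + 308) mod 7
= 308 mod 7
= 0
Index 0 → Monday

Monday


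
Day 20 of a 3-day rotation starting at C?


Shifts: A, B, C
Start: C (index 2)
Day 20: (2 + 20 - 1) mod 3
= 21 mod 3
= 0
Index 0 → shift A

Shift A


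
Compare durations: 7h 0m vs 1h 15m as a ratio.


28:5 (5.60)

Duration 1: 420 minutes
Duration 2: 75 minutes
Ratio = 420:75
GCD = 15
Simplified = 28:5
As a decimal: 28/5 = 5.60


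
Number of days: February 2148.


29 days

Month: February (month 2)
February: 28 or 29 (leap year)
2148 leap year? Yes


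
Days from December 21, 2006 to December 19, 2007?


From December 21, 2006 to December 19, 2007
Rest of December 2006: 31 - 21 = 10
Full months: January 31, February 2007 28, March 31, April 30, May 31, June 30, July 31, August 31, September 30, October 31, November 30
Days into December 2007: 19
Total = 10 + 31 + 28 + 31 + 30 + 31 + 30 + 31 + 31 + 30 + 31 + 30 + 19 = 363 days

363 days


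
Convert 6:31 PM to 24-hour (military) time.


Input: 6:31 PM
PM: 6 + 12 = 18

18:31


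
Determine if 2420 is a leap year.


Rules: divisible by 4 AND (not by 100 OR by 400)
2420 ÷ 4 = 605 exactly → divisible by 4
2420 ÷ 100 = 24 remainder 20 → not divisible by 100
Divisible by 4 but not by 100 → leap year

Yes


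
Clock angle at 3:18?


9.0°

Hour hand = 3×30 + 18×0.5 = 99.0°
Minute hand = 18×6 = 108°
Difference = |99.0 - 108| = 9.0°


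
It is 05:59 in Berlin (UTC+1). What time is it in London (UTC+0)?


04:59

Time difference = UTC+0 - UTC+1 = -1 hours
New hour = (5 -1) mod 24
= 4 mod 24 = 4
Minutes unchanged → 04:59


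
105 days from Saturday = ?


Saturday

Start: Saturday (index 5)
(5 + 105) mod 7
= 110 mod 7
= 5
Index 5 → Saturday


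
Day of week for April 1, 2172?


Zeller's congruence:
q=1, m=4, k=72, j=21
h = (1 + ⌊13×5/5⌋ + 72 + ⌊72/4⌋ + ⌊21/4⌋ - 2×21) mod 7
= (1 + 13 + 72 + 18 + 5 - 42) mod 7
= 67 mod 7 = 4
h=4 → Wednesday

Wednesday


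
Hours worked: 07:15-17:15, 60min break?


Total time = (17×60+15) - (7×60+15)
= 1035 - 435 = 600 min
Minus break: 600 - 60 = 540 min
= 9h 0m

9h 0m (540 minutes)


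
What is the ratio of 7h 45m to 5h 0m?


Duration 1: 465 minutes
Duration 2: 300 minutes
Ratio = 465:300
GCD = 15
Simplified = 31:20
As a decimal: 31/20 = 1.55

31:20 (1.55)


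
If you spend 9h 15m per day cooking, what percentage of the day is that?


38.5%

Time: 555 minutes
Day: 1440 minutes
Percentage = (555/1440) × 100 ≈ 38.5%


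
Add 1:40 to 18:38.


Start: 1118 minutes from midnight
Add: 100 minutes
Total: 1218 minutes
Hours: 1218 ÷ 60 = 20 remainder 18

20:18


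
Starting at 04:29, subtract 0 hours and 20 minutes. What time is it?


04:09

Start: 269 minutes from midnight
Subtract: 20 minutes
Remaining: 269 - 20 = 249
Hours: 4, Minutes: 9


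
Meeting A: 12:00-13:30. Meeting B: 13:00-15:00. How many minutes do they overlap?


30 minutes

Meeting A: 720-810 (in minutes from midnight)
Meeting B: 780-900
Overlap start = max(720, 780) = 780
Overlap end = min(810, 900) = 810
Overlap = max(0, 810 - 780) = 30 min


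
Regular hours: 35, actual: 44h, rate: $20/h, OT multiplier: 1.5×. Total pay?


Regular: 35h × $20 = $700.00
Overtime: 44 - 35 = 9h
OT pay: 9h × $20 × 1.5 = $270.00
Total = $700.00 + $270.00 = $970.00

$970.00


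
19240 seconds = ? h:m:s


Hours: 19240 ÷ 3600 = 5 remainder 1240
Minutes: 1240 ÷ 60 = 20 remainder 40
Seconds: 40

5h 20m 40s


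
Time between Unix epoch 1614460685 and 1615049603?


588918 seconds (163.6 hours / 6.82 days)

Difference = 1615049603 - 1614460685 = 588918 seconds
In hours: 588918 / 3600 ≈ 163.6
In days: 588918 / 86400 ≈ 6.82


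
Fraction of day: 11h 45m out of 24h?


0.4896 (48.96%)

Total minutes: 11×60 + 45 = 705
Day = 24×60 = 1440 minutes
Fraction = 705/1440 ≈ 0.4896
As a percentage: 705/1440 × 100 ≈ 48.96%


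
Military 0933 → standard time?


9:33 AM

Hour: 9
9 < 12 → AM


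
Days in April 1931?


30 days

Month: April (month 4)
April has 30 days


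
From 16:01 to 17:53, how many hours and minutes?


End time in minutes: 17×60 + 53 = 1073
Start time in minutes: 16×60 + 1 = 961
Difference = 1073 - 961 = 112 minutes
= 1 hours 52 minutes

1h 52m


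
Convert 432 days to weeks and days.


61 weeks 5 days

Weeks: 432 ÷ 7 = 61 remainder 5


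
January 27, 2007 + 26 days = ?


February 22, 2007

Start: January 27, 2007
Add 26 days
January 27 → February 1: 31 - 27 + 1 = 5 days (26 - 5 = 21 left)
February 1 + 21 = February 22, 2007


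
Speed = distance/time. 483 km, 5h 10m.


93.5 km/h

Distance: 483 km
Time: 5h 10m = 310 min = 310/60 = 31/6 hours
Speed = 483 ÷ (31/6) = 483 × 6 / 31 = 2898/31 ≈ 93.5 km/h


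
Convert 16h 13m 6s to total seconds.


Hours: 16 × 3600 = 57600
Minutes: 13 × 60 = 780
Seconds: 6
Total = 57600 + 780 + 6 = 58386

58386 seconds


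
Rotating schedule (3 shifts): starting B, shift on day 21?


Shift A

Shifts: A, B, C
Start: B (index 1)
Day 21: (1 + 21 - 1) mod 3
= 21 mod 3
= 0
Index 0 → shift A


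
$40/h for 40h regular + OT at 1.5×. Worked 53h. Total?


$2380.00

Regular: 40h × $40 = $1600.00
Overtime: 53 - 40 = 13h
OT pay: 13h × $40 × 1.5 = $780.00
Total = $1600.00 + $780.00 = $2380.00


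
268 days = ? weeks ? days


Weeks: 268 ÷ 7 = 38 remainder 2

38 weeks 2 days


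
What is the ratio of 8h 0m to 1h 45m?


32:7 (4.57)

Duration 1: 480 minutes
Duration 2: 105 minutes
Ratio = 480:105
GCD = 15
Simplified = 32:7
As a decimal: 32/7 ≈ 4.57


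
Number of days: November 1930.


30 days

Month: November (month 11)
November has 30 days


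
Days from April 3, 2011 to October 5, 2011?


From April 3, 2011 to October 5, 2011
Rest of April 2011: 30 - 3 = 27
Full months: May 31, June 30, July 31, August 31, September 30
Days into October 2011: 5
Total = 27 + 31 + 30 + 31 + 31 + 30 + 5 = 185 days

185 days


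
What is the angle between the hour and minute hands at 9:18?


Hour hand = 9×30 + 18×0.5 = 279.0°
Minute hand = 18×6 = 108°
Difference = |279.0 - 108| = 171.0°

171.0°


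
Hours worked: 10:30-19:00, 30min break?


Total time = (19×60+0) - (10×60+30)
= 1140 - 630 = 510 min
Minus break: 510 - 30 = 480 min
= 8h 0m

8h 0m (480 minutes)


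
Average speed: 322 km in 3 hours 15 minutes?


99.1 km/h

Distance: 322 km
Time: 3h 15m = 195 min = 195/60 = 13/4 hours
Speed = 322 ÷ (13/4) = 322 × 4 / 13 = 1288/13 ≈ 99.1 km/h


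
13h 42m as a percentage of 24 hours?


Total minutes: 13×60 + 42 = 822
Day = 24×60 = 1440 minutes
Fraction = 822/1440 ≈ 0.5708
As a percentage: 822/1440 × 100 ≈ 57.08%

0.5708 (57.08%)


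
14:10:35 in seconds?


Hours: 14 × 3600 = 50400
Minutes: 10 × 60 = 600
Seconds: 35
Total = 50400 + 600 + 35 = 51035

51035 seconds


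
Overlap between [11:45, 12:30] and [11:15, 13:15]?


Meeting A: 705-750 (in minutes from midnight)
Meeting B: 675-795
Overlap start = max(705, 675) = 705
Overlap end = min(750, 795) = 750
Overlap = max(0, 750 - 705) = 45 min

45 minutes


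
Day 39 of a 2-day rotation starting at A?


Shifts: A, B
Start: A (index 0)
Day 39: (0 + 39 - 1) mod 2
= 38 mod 2
= 0
Index 0 → shift A

Shift A


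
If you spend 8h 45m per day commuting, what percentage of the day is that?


36.5%

Time: 525 minutes
Day: 1440 minutes
Percentage = (525/1440) × 100 ≈ 36.5%


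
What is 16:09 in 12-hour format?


4:09 PM

Hour: 16
16 - 12 = 4 → PM


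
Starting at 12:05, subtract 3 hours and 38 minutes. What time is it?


08:27

Start: 725 minutes from midnight
Subtract: 218 minutes
Remaining: 725 - 218 = 507
Hours: 8, Minutes: 27


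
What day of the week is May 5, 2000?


Zeller's congruence:
q=5, m=5, k=0, j=20
h = (5 + ⌊13×6/5⌋ + 0 + ⌊0/4⌋ + ⌊20/4⌋ - 2×20) mod 7
= (5 + 15 + 0 + 0 + 5 - 40) mod 7
= -15 mod 7 = 6
h=6 → Friday

Friday


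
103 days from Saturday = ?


Thursday

Start: Saturday (index 5)
(5 + 103) mod 7
= 108 mod 7
= 3
Index 3 → Thursday


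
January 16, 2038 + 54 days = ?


Start: January 16, 2038
Add 54 days
January 16 → February 1: 31 - 16 + 1 = 16 days (54 - 16 = 38 left)
February 1 → March 1: 28 - 1 + 1 = 28 days (38 - 28 = 10 left)
March 1 + 10 = March 11, 2038

March 11, 2038


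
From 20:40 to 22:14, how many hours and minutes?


1h 34m

End time in minutes: 22×60 + 14 = 1334
Start time in minutes: 20×60 + 40 = 1240
Difference = 1334 - 1240 = 94 minutes
= 1 hours 34 minutes


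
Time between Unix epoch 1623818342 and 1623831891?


13549 seconds (3.8 hours / 0.16 days)

Difference = 1623831891 - 1623818342 = 13549 seconds
In hours: 13549 / 3600 ≈ 3.8
In days: 13549 / 86400 ≈ 0.16


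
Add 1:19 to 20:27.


21:46

Start: 1227 minutes from midnight
Add: 79 minutes
Total: 1306 minutes
Hours: 1306 ÷ 60 = 21 remainder 46


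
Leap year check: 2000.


Yes

Rules: divisible by 4 AND (not by 100 OR by 400)
2000 ÷ 4 = 500 exactly → divisible by 4
2000 ÷ 100 = 20 exactly → divisible by 100
2000 ÷ 400 = 5 exactly → divisible by 400
Divisible by 400 → leap year


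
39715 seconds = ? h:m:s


11h 1m 55s

Hours: 39715 ÷ 3600 = 11 remainder 115
Minutes: 115 ÷ 60 = 1 remainder 55
Seconds: 55


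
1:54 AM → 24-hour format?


01:54

Input: 1:54 AM
AM hour stays: 1


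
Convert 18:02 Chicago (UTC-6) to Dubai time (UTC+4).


Time difference = UTC+4 - UTC-6 = +10 hours
New hour = (18 + 10) mod 24
= 28 mod 24 = 4
Minutes unchanged → 04:02; 28 ≥ 24 → next day

04:02 (next day)


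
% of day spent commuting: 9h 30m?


39.6%

Time: 570 minutes
Day: 1440 minutes
Percentage = (570/1440) × 100 ≈ 39.6%


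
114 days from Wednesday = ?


Friday

Start: Wednesday (index 2)
(2 + 114) mod 7
= 116 mod 7
= 4
Index 4 → Friday


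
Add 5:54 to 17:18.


Start: 1038 minutes from midnight
Add: 354 minutes
Total: 1392 minutes
Hours: 1392 ÷ 60 = 23 remainder 12

23:12


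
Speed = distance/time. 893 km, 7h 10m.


124.6 km/h

Distance: 893 km
Time: 7h 10m = 430 min = 430/60 = 43/6 hours
Speed = 893 ÷ (43/6) = 893 × 6 / 43 = 5358/43 ≈ 124.6 km/h


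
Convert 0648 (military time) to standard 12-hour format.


Hour: 6
6 < 12 → AM

6:48 AM


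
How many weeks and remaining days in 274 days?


Weeks: 274 ÷ 7 = 39 remainder 1

39 weeks 1 days


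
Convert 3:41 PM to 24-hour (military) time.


Input: 3:41 PM
PM: 3 + 12 = 15

15:41


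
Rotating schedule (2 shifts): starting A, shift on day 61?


Shifts: A, B
Start: A (index 0)
Day 61: (0 + 61 - 1) mod 2
= 60 mod 2
= 0
Index 0 → shift A

Shift A


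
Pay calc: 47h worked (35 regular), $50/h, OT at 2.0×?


$2950.00

Regular: 35h × $50 = $1750.00
Overtime: 47 - 35 = 12h
OT pay: 12h × $50 × 2.0 = $1200.00
Total = $1750.00 + $1200.00 = $2950.00


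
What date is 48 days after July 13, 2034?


Start: July 13, 2034
Add 48 days
July 13 → August 1: 31 - 13 + 1 = 19 days (48 - 19 = 29 left)
August 1 + 29 = August 30, 2034

August 30, 2034


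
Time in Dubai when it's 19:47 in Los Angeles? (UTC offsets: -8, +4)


07:47 (next day)

Time difference = UTC+4 - UTC-8 = +12 hours
New hour = (19 + 12) mod 24
= 31 mod 24 = 7
Minutes unchanged → 07:47; 31 ≥ 24 → next day


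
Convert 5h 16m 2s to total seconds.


18962 seconds

Hours: 5 × 3600 = 18000
Minutes: 16 × 60 = 960
Seconds: 2
Total = 18000 + 960 + 2 = 18962


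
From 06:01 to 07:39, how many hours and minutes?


1h 38m

End time in minutes: 7×60 + 39 = 459
Start time in minutes: 6×60 + 1 = 361
Difference = 459 - 361 = 98 minutes
= 1 hours 38 minutes


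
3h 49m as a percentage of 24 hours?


0.1590 (15.90%)

Total minutes: 3×60 + 49 = 229
Day = 24×60 = 1440 minutes
Fraction = 229/1440 ≈ 0.1590
As a percentage: 229/1440 × 100 ≈ 15.90%


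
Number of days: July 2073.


Month: July (month 7)
July has 31 days

31 days


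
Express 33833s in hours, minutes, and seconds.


Hours: 33833 ÷ 3600 = 9 remainder 1433
Minutes: 1433 ÷ 60 = 23 remainder 53
Seconds: 53

9h 23m 53s


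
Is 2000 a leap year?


Rules: divisible by 4 AND (not by 100 OR by 400)
2000 ÷ 4 = 500 exactly → divisible by 4
2000 ÷ 100 = 20 exactly → divisible by 100
2000 ÷ 400 = 5 exactly → divisible by 400
Divisible by 400 → leap year

Yes


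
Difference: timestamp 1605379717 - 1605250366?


Difference = 1605379717 - 1605250366 = 129351 seconds
In hours: 129351 / 3600 ≈ 35.9
In days: 129351 / 86400 ≈ 1.50

129351 seconds (35.9 hours / 1.50 days)


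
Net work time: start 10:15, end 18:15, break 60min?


Total time = (18×60+15) - (10×60+15)
= 1095 - 615 = 480 min
Minus break: 480 - 60 = 420 min
= 7h 0m

7h 0m (420 minutes)


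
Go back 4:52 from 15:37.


10:45

Start: 937 minutes from midnight
Subtract: 292 minutes
Remaining: 937 - 292 = 645
Hours: 10, Minutes: 45


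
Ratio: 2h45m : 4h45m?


11:19 (0.58)

Duration 1: 165 minutes
Duration 2: 285 minutes
Ratio = 165:285
GCD = 15
Simplified = 11:19
As a decimal: 11/19 ≈ 0.58


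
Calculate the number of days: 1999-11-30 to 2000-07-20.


233 days

From November 30, 1999 to July 20, 2000
Rest of November 1999: 30 - 30 = 0
Full months: December 31, January 31, February 2000 29, March 31, April 30, May 31, June 30
Days into July 2000: 20
Total = 0 + 31 + 31 + 29 + 31 + 30 + 31 + 30 + 20 = 233 days


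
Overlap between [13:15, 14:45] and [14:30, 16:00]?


Meeting A: 795-885 (in minutes from midnight)
Meeting B: 870-960
Overlap start = max(795, 870) = 870
Overlap end = min(885, 960) = 885
Overlap = max(0, 885 - 870) = 15 min

15 minutes


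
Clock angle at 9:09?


Hour hand = 9×30 + 9×0.5 = 274.5°
Minute hand = 9×6 = 54°
Difference = |274.5 - 54| = 220.5°
Since > 180°: 360 - 220.5 = 139.5°

139.5°


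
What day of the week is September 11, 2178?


Friday

Zeller's congruence:
q=11, m=9, k=78, j=21
h = (11 + ⌊13×10/5⌋ + 78 + ⌊78/4⌋ + ⌊21/4⌋ - 2×21) mod 7
= (11 + 26 + 78 + 19 + 5 - 42) mod 7
= 97 mod 7 = 6
h=6 → Friday


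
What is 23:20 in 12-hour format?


11:20 PM

Hour: 23
23 - 12 = 11 → PM


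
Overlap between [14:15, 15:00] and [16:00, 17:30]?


0 minutes

Meeting A: 855-900 (in minutes from midnight)
Meeting B: 960-1050
Overlap start = max(855, 960) = 960
Overlap end = min(900, 1050) = 900
Overlap = max(0, 900 - 960) = 0 min


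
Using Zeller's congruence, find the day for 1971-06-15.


Tuesday

Zeller's congruence:
q=15, m=6, k=71, j=19
h = (15 + ⌊13×7/5⌋ + 71 + ⌊71/4⌋ + ⌊19/4⌋ - 2×19) mod 7
= (15 + 18 + 71 + 17 + 4 - 38) mod 7
= 87 mod 7 = 3
h=3 → Tuesday


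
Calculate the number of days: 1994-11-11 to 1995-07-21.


From November 11, 1994 to July 21, 1995
Rest of November 1994: 30 - 11 = 19
Full months: December 31, January 31, February 1995 28, March 31, April 30, May 31, June 30
Days into July 1995: 21
Total = 19 + 31 + 31 + 28 + 31 + 30 + 31 + 30 + 21 = 252 days

252 days


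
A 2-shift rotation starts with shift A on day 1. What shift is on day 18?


Shift B

Shifts: A, B
Start: A (index 0)
Day 18: (0 + 18 - 1) mod 2
= 17 mod 2
= 1
Index 1 → shift B


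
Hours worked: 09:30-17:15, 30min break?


Total time = (17×60+15) - (9×60+30)
= 1035 - 570 = 465 min
Minus break: 465 - 30 = 435 min
= 7h 15m

7h 15m (435 minutes)


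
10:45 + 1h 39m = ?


12:24

Start: 645 minutes from midnight
Add: 99 minutes
Total: 744 minutes
Hours: 744 ÷ 60 = 12 remainder 24


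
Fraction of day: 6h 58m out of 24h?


Total minutes: 6×60 + 58 = 418
Day = 24×60 = 1440 minutes
Fraction = 418/1440 ≈ 0.2903
As a percentage: 418/1440 × 100 ≈ 29.03%

0.2903 (29.03%)


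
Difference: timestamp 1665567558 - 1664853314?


Difference = 1665567558 - 1664853314 = 714244 seconds
In hours: 714244 / 3600 ≈ 198.4
In days: 714244 / 86400 ≈ 8.27

714244 seconds (198.4 hours / 8.27 days)


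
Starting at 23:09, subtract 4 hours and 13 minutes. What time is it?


18:56

Start: 1389 minutes from midnight
Subtract: 253 minutes
Remaining: 1389 - 253 = 1136
Hours: 18, Minutes: 56


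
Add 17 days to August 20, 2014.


September 6, 2014

Start: August 20, 2014
Add 17 days
August 20 → September 1: 31 - 20 + 1 = 12 days (17 - 12 = 5 left)
September 1 + 5 = September 6, 2014


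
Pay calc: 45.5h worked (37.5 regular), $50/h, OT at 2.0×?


Regular: 37.5h × $50 = $1875.00
Overtime: 45.5 - 37.5 = 8.0h
OT pay: 8.0h × $50 × 2.0 = $800.00
Total = $1875.00 + $800.00 = $2675.00

$2675.00


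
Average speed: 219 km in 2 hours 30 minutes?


87.6 km/h

Distance: 219 km
Time: 2h 30m = 150 min = 150/60 = 5/2 hours
Speed = 219 ÷ (5/2) = 219 × 2 / 5 = 438/5 = 87.6 km/h


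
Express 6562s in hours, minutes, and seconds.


1h 49m 22s

Hours: 6562 ÷ 3600 = 1 remainder 2962
Minutes: 2962 ÷ 60 = 49 remainder 22
Seconds: 22


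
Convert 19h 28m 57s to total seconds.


70137 seconds

Hours: 19 × 3600 = 68400
Minutes: 28 × 60 = 1680
Seconds: 57
Total = 68400 + 1680 + 57 = 70137


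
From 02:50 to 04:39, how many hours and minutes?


End time in minutes: 4×60 + 39 = 279
Start time in minutes: 2×60 + 50 = 170
Difference = 279 - 170 = 109 minutes
= 1 hours 49 minutes

1h 49m


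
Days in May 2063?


Month: May (month 5)
May has 31 days

31 days


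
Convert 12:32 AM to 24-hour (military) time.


Input: 12:32 AM
12 AM → 00 (midnight)

00:32


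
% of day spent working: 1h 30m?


6.3%

Time: 90 minutes
Day: 1440 minutes
Percentage = (90/1440) × 100 ≈ 6.3%


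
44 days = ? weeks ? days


6 weeks 2 days

Weeks: 44 ÷ 7 = 6 remainder 2


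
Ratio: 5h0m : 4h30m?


Duration 1: 300 minutes
Duration 2: 270 minutes
Ratio = 300:270
GCD = 30
Simplified = 10:9
As a decimal: 10/9 ≈ 1.11

10:9 (1.11)


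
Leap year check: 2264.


Yes

Rules: divisible by 4 AND (not by 100 OR by 400)
2264 ÷ 4 = 566 exactly → divisible by 4
2264 ÷ 100 = 22 remainder 64 → not divisible by 100
Divisible by 4 but not by 100 → leap year


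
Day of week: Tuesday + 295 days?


Start: Tuesday (index 1)
(1 + 295) mod 7
= 296 mod 7
= 2
Index 2 → Wednesday

Wednesday


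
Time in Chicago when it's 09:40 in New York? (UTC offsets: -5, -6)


08:40

Time difference = UTC-6 - UTC-5 = -1 hours
New hour = (9 -1) mod 24
= 8 mod 24 = 8
Minutes unchanged → 08:40


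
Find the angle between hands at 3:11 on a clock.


Hour hand = 3×30 + 11×0.5 = 95.5°
Minute hand = 11×6 = 66°
Difference = |95.5 - 66| = 29.5°

29.5°


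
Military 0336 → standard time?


3:36 AM

Hour: 3
3 < 12 → AM


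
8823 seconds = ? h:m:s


2h 27m 3s

Hours: 8823 ÷ 3600 = 2 remainder 1623
Minutes: 1623 ÷ 60 = 27 remainder 3
Seconds: 3


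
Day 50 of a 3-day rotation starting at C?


Shifts: A, B, C
Start: C (index 2)
Day 50: (2 + 50 - 1) mod 3
= 51 mod 3
= 0
Index 0 → shift A

Shift A


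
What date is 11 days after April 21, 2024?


May 2, 2024

Start: April 21, 2024
Add 11 days
April 21 → May 1: 30 - 21 + 1 = 10 days (11 - 10 = 1 left)
May 1 + 1 = May 2, 2024


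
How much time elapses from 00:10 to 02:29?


2h 19m

End time in minutes: 2×60 + 29 = 149
Start time in minutes: 0×60 + 10 = 10
Difference = 149 - 10 = 139 minutes
= 2 hours 19 minutes


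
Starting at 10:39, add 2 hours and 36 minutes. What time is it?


13:15

Start: 639 minutes from midnight
Add: 156 minutes
Total: 795 minutes
Hours: 795 ÷ 60 = 13 remainder 15


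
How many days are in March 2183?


Month: March (month 3)
March has 31 days

31 days


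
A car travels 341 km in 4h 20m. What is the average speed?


78.7 km/h

Distance: 341 km
Time: 4h 20m = 260 min = 260/60 = 13/3 hours
Speed = 341 ÷ (13/3) = 341 × 3 / 13 = 1023/13 ≈ 78.7 km/h


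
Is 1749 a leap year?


Rules: divisible by 4 AND (not by 100 OR by 400)
1749 ÷ 4 = 437 remainder 1 → not divisible by 4
Not divisible by 4 → not a leap year

No


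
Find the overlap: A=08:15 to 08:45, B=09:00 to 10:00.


0 minutes

Meeting A: 495-525 (in minutes from midnight)
Meeting B: 540-600
Overlap start = max(495, 540) = 540
Overlap end = min(525, 600) = 525
Overlap = max(0, 525 - 540) = 0 min


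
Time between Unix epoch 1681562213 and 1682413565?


851352 seconds (236.5 hours / 9.85 days)

Difference = 1682413565 - 1681562213 = 851352 seconds
In hours: 851352 / 3600 ≈ 236.5
In days: 851352 / 86400 ≈ 9.85


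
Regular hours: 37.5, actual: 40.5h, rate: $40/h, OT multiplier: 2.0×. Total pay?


$1740.00

Regular: 37.5h × $40 = $1500.00
Overtime: 40.5 - 37.5 = 3.0h
OT pay: 3.0h × $40 × 2.0 = $240.00
Total = $1500.00 + $240.00 = $1740.00


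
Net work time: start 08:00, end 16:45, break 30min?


Total time = (16×60+45) - (8×60+0)
= 1005 - 480 = 525 min
Minus break: 525 - 30 = 495 min
= 8h 15m

8h 15m (495 minutes)


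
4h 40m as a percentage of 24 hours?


0.1944 (19.44%)

Total minutes: 4×60 + 40 = 280
Day = 24×60 = 1440 minutes
Fraction = 280/1440 ≈ 0.1944
As a percentage: 280/1440 × 100 ≈ 19.44%


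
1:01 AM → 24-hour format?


Input: 1:01 AM
AM hour stays: 1

01:01


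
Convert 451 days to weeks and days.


Weeks: 451 ÷ 7 = 64 remainder 3

64 weeks 3 days


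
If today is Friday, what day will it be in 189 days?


Friday

Start: Friday (index 4)
(4 + 189) mod 7
= 193 mod 7
= 4
Index 4 → Friday


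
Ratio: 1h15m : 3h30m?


5:14 (0.36)

Duration 1: 75 minutes
Duration 2: 210 minutes
Ratio = 75:210
GCD = 15
Simplified = 5:14
As a decimal: 5/14 ≈ 0.36


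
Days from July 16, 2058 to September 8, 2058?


54 days

From July 16, 2058 to September 8, 2058
Rest of July 2058: 31 - 16 = 15
Full months: August 31
Days into September 2058: 8
Total = 15 + 31 + 8 = 54 days


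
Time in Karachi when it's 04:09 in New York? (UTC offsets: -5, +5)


Time difference = UTC+5 - UTC-5 = +10 hours
New hour = (4 + 10) mod 24
= 14 mod 24 = 14
Minutes unchanged → 14:09

14:09


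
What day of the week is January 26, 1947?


Sunday

Zeller's congruence:
q=26, m=13, k=46, j=19
h = (26 + ⌊13×14/5⌋ + 46 + ⌊46/4⌋ + ⌊19/4⌋ - 2×19) mod 7
= (26 + 36 + 46 + 11 + 4 - 38) mod 7
= 85 mod 7 = 1
h=1 → Sunday


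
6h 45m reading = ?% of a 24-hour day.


28.1%

Time: 405 minutes
Day: 1440 minutes
Percentage = (405/1440) × 100 ≈ 28.1%


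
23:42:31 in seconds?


85351 seconds

Hours: 23 × 3600 = 82800
Minutes: 42 × 60 = 2520
Seconds: 31
Total = 82800 + 2520 + 31 = 85351


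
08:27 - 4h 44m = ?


Start: 507 minutes from midnight
Subtract: 284 minutes
Remaining: 507 - 284 = 223
Hours: 3, Minutes: 43

03:43


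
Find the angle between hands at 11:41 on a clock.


104.5°

Hour hand = 11×30 + 41×0.5 = 350.5°
Minute hand = 41×6 = 246°
Difference = |350.5 - 246| = 104.5°


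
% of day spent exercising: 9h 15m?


Time: 555 minutes
Day: 1440 minutes
Percentage = (555/1440) × 100 ≈ 38.5%

38.5%


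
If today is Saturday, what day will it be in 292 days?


Start: Saturday (index 5)
(5 + 292) mod 7
= 297 mod 7
= 3
Index 3 → Thursday

Thursday


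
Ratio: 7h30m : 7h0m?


Duration 1: 450 minutes
Duration 2: 420 minutes
Ratio = 450:420
GCD = 30
Simplified = 15:14
As a decimal: 15/14 ≈ 1.07

15:14 (1.07)


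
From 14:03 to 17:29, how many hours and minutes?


End time in minutes: 17×60 + 29 = 1049
Start time in minutes: 14×60 + 3 = 843
Difference = 1049 - 843 = 206 minutes
= 3 hours 26 minutes

3h 26m


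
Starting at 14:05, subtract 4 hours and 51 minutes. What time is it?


Start: 845 minutes from midnight
Subtract: 291 minutes
Remaining: 845 - 291 = 554
Hours: 9, Minutes: 14

09:14


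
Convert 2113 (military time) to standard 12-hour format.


Hour: 21
21 - 12 = 9 → PM

9:13 PM


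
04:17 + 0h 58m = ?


05:15

Start: 257 minutes from midnight
Add: 58 minutes
Total: 315 minutes
Hours: 315 ÷ 60 = 5 remainder 15


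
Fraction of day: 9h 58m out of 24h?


0.4153 (41.53%)

Total minutes: 9×60 + 58 = 598
Day = 24×60 = 1440 minutes
Fraction = 598/1440 ≈ 0.4153
As a percentage: 598/1440 × 100 ≈ 41.53%


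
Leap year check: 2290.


No

Rules: divisible by 4 AND (not by 100 OR by 400)
2290 ÷ 4 = 572 remainder 2 → not divisible by 4
Not divisible by 4 → not a leap year


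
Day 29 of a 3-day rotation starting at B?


Shifts: A, B, C
Start: B (index 1)
Day 29: (1 + 29 - 1) mod 3
= 29 mod 3
= 2
Index 2 → shift C

Shift C


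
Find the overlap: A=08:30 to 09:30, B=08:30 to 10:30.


Meeting A: 510-570 (in minutes from midnight)
Meeting B: 510-630
Overlap start = max(510, 510) = 510
Overlap end = min(570, 630) = 570
Overlap = max(0, 570 - 510) = 60 min

60 minutes


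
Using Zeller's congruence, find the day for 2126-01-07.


Monday

Zeller's congruence:
q=7, m=13, k=25, j=21
h = (7 + ⌊13×14/5⌋ + 25 + ⌊25/4⌋ + ⌊21/4⌋ - 2×21) mod 7
= (7 + 36 + 25 + 6 + 5 - 42) mod 7
= 37 mod 7 = 2
h=2 → Monday


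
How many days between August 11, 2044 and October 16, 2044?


From August 11, 2044 to October 16, 2044
Rest of August 2044: 31 - 11 = 20
Full months: September 30
Days into October 2044: 16
Total = 20 + 30 + 16 = 66 days

66 days


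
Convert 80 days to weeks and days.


Weeks: 80 ÷ 7 = 11 remainder 3

11 weeks 3 days


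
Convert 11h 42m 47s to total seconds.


Hours: 11 × 3600 = 39600
Minutes: 42 × 60 = 2520
Seconds: 47
Total = 39600 + 2520 + 47 = 42167

42167 seconds


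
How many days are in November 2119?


30 days

Month: November (month 11)
November has 30 days


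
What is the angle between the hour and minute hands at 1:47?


131.5°

Hour hand = 1×30 + 47×0.5 = 53.5°
Minute hand = 47×6 = 282°
Difference = |53.5 - 282| = 228.5°
Since > 180°: 360 - 228.5 = 131.5°


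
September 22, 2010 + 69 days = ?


November 30, 2010

Start: September 22, 2010
Add 69 days
September 22 → October 1: 30 - 22 + 1 = 9 days (69 - 9 = 60 left)
October 1 → November 1: 31 - 1 + 1 = 31 days (60 - 31 = 29 left)
November 1 + 29 = November 30, 2010


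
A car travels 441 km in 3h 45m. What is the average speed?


117.6 km/h

Distance: 441 km
Time: 3h 45m = 225 min = 225/60 = 15/4 hours
Speed = 441 ÷ (15/4) = 441 × 4 / 15 = 1764/15 = 117.6 km/h


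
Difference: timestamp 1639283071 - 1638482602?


800469 seconds (222.4 hours / 9.26 days)

Difference = 1639283071 - 1638482602 = 800469 seconds
In hours: 800469 / 3600 ≈ 222.4
In days: 800469 / 86400 ≈ 9.26


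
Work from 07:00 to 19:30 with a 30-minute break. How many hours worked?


Total time = (19×60+30) - (7×60+0)
= 1170 - 420 = 750 min
Minus break: 750 - 30 = 720 min
= 12h 0m

12h 0m (720 minutes)


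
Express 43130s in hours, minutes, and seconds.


Hours: 43130 ÷ 3600 = 11 remainder 3530
Minutes: 3530 ÷ 60 = 58 remainder 50
Seconds: 50

11h 58m 50s


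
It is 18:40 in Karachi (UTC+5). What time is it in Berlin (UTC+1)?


14:40

Time difference = UTC+1 - UTC+5 = -4 hours
New hour = (18 -4) mod 24
= 14 mod 24 = 14
Minutes unchanged → 14:40


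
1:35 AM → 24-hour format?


01:35

Input: 1:35 AM
AM hour stays: 1


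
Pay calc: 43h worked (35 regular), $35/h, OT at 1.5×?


Regular: 35h × $35 = $1225.00
Overtime: 43 - 35 = 8h
OT pay: 8h × $35 × 1.5 = $420.00
Total = $1225.00 + $420.00 = $1645.00

$1645.00


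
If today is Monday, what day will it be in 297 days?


Thursday

Start: Monday (index 0)
(0 + 297) mod 7
= 297 mod 7
= 3
Index 3 → Thursday


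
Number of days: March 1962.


Month: March (month 3)
March has 31 days

31 days


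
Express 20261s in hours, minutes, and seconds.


Hours: 20261 ÷ 3600 = 5 remainder 2261
Minutes: 2261 ÷ 60 = 37 remainder 41
Seconds: 41

5h 37m 41s


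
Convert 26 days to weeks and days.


Weeks: 26 ÷ 7 = 3 remainder 5

3 weeks 5 days


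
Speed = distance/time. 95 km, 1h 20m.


71.3 km/h

Distance: 95 km
Time: 1h 20m = 80 min = 80/60 = 4/3 hours
Speed = 95 ÷ (4/3) = 95 × 3 / 4 = 285/4 ≈ 71.3 km/h


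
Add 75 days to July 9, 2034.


Start: July 9, 2034
Add 75 days
July 9 → August 1: 31 - 9 + 1 = 23 days (75 - 23 = 52 left)
August 1 → September 1: 31 - 1 + 1 = 31 days (52 - 31 = 21 left)
September 1 + 21 = September 22, 2034

September 22, 2034


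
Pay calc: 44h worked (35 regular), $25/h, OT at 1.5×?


$1212.50

Regular: 35h × $25 = $875.00
Overtime: 44 - 35 = 9h
OT pay: 9h × $25 × 1.5 = $337.50
Total = $875.00 + $337.50 = $1212.50


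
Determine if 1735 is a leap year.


No

Rules: divisible by 4 AND (not by 100 OR by 400)
1735 ÷ 4 = 433 remainder 3 → not divisible by 4
Not divisible by 4 → not a leap year


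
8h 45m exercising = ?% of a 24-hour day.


36.5%

Time: 525 minutes
Day: 1440 minutes
Percentage = (525/1440) × 100 ≈ 36.5%


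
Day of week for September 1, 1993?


Wednesday

Zeller's congruence:
q=1, m=9, k=93, j=19
h = (1 + ⌊13×10/5⌋ + 93 + ⌊93/4⌋ + ⌊19/4⌋ - 2×19) mod 7
= (1 + 26 + 93 + 23 + 4 - 38) mod 7
= 109 mod 7 = 4
h=4 → Wednesday


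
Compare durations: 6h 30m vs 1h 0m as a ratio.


Duration 1: 390 minutes
Duration 2: 60 minutes
Ratio = 390:60
GCD = 30
Simplified = 13:2
As a decimal: 13/2 = 6.50

13:2 (6.50)


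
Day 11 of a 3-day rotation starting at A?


Shift B

Shifts: A, B, C
Start: A (index 0)
Day 11: (0 + 11 - 1) mod 3
= 10 mod 3
= 1
Index 1 → shift B


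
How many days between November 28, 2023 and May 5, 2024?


159 days

From November 28, 2023 to May 5, 2024
Rest of November 2023: 30 - 28 = 2
Full months: December 31, January 31, February 2024 29, March 31, April 30
Days into May 2024: 5
Total = 2 + 31 + 31 + 29 + 31 + 30 + 5 = 159 days


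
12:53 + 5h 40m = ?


Start: 773 minutes from midnight
Add: 340 minutes
Total: 1113 minutes
Hours: 1113 ÷ 60 = 18 remainder 33

18:33


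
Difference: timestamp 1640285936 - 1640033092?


Difference = 1640285936 - 1640033092 = 252844 seconds
In hours: 252844 / 3600 ≈ 70.2
In days: 252844 / 86400 ≈ 2.93

252844 seconds (70.2 hours / 2.93 days)


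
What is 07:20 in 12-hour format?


Hour: 7
7 < 12 → AM

7:20 AM


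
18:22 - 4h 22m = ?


Start: 1102 minutes from midnight
Subtract: 262 minutes
Remaining: 1102 - 262 = 840
Hours: 14, Minutes: 0

14:00
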